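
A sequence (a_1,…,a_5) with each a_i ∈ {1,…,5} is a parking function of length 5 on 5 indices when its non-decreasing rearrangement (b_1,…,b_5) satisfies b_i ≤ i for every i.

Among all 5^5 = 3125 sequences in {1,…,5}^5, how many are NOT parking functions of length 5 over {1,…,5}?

|PF(5,5)| = (6−5)·6^(5−1) = 1 · 1296 = 1296 [KW]
One tuple (5,2,2,4,3) → sorted (2,2,3,4,5): b_1=2>1, not a PF.
So 3125 − 1296 = 1829 fail.

1829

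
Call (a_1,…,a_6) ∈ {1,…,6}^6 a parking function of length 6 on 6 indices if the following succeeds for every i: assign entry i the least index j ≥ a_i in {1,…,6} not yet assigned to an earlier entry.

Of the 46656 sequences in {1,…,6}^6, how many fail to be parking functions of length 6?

29849

Count = (6−6+1)·(6+1)^(6−1) = 1·16807 = 16807 (Pollak)
Check (4,3,4,6,5,6) → sorted (3,4,4,5,6,6): b_1=3>1, not a PF.
6^6 − 16807 = 46656 − 16807 = 29849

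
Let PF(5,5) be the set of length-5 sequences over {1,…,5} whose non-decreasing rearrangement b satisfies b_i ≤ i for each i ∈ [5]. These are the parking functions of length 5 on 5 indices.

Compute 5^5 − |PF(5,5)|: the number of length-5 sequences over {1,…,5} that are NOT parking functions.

1829

Count = 1·6^4 = 1×1296 = 1296 (Konheim–Weiss)
Check (5,3,3,3,5) → sorted (3,3,3,5,5): b_1=3>1, not a PF.
5^5 − 1296 = 3125 − 1296 = 1829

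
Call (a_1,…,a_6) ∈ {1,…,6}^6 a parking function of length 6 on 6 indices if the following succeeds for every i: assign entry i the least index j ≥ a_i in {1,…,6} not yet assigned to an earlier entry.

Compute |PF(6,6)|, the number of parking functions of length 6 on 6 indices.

16807

|PF(6,6)| = (6+1−6)·(6+1)^{6−1} = 1·16807 = 16807 [KW]
Check (4,1,1,3,5,2) → sorted (1,1,2,3,4,5): b_i ≤ i ∀i, a PF.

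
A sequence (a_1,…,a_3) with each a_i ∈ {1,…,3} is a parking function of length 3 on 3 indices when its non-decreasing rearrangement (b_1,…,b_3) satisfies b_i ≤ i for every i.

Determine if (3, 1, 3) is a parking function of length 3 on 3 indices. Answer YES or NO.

NO

Order a: b = (1, 3, 3).
  b_1=1 ≤ 1
  b_2=3 > 2
  fails at i=2 ⇒ NO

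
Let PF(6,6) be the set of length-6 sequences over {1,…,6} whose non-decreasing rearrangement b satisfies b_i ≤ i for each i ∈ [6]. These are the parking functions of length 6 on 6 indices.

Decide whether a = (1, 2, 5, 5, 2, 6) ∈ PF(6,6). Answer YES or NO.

NO

Sorted: b = (1, 2, 2, 5, 5, 6).
  b_1=1 ≤ 1
  b_2=2 ≤ 2
  b_3=2 ≤ 3
  b_4=5 > 4
  fails at i=4 ⇒ NO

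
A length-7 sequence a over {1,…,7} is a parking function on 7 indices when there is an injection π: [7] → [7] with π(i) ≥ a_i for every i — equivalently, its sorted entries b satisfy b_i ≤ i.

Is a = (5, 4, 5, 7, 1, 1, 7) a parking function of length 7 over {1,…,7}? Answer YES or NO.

Rearranged: b = (1, 1, 4, 5, 5, 7, 7).
  b_1=1 ≤ 1
  b_2=1 ≤ 2
  b_3=4 > 3
  fails at i=3 ⇒ NO

NO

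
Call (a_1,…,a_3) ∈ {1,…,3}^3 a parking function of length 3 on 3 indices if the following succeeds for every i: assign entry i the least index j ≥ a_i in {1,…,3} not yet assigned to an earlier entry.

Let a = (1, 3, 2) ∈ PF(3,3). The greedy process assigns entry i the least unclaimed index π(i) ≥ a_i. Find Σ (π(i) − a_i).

0

Σπ(i) = 1+…+3 = 6; Σa = 1+3+2 = 6; disp = 6−6 = 0.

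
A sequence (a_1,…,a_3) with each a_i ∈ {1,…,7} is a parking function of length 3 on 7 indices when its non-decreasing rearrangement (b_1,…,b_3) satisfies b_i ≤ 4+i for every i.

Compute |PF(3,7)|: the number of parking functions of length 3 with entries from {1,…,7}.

320

|PF(3,7)| = 5·8^2 = 5·64 = 320 (Konheim–Weiss)
One tuple (2,2,1) → sorted (1,2,2): b_i ≤ 4+i ∀i, a PF.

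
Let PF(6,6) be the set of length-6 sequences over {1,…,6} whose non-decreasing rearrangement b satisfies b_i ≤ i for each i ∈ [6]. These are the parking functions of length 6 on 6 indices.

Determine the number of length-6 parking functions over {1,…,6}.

16807

Count = (6−6+1)·(6+1)^(6−1) = 1 · 16807 = 16807 (Konheim–Weiss)
Example (1,2,6,4,2,5) → sorted (1,2,2,4,5,6): b_i ≤ i ∀i, a PF.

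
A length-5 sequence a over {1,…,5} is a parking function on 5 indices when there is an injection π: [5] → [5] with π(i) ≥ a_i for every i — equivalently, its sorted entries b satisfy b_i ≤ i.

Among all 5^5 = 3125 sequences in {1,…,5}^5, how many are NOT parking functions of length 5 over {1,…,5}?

1829

#PF = (5−5+1)·(5+1)^(5−1) = 1 · 1296 = 1296 (Konheim–Weiss)
One tuple (2,3,3,4,3) → sorted (2,3,3,3,4): b_1=2>1, not a PF.
5^5 − 1296 = 3125 − 1296 = 1829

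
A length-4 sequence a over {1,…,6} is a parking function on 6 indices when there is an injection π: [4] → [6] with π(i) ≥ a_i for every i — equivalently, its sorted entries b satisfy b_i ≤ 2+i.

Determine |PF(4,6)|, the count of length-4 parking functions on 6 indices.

|PF(4,6)| = 3·7^3 = 3×343 = 1029 [KW]
Check (5,4,3,2) → sorted (2,3,4,5): b_i ≤ 2+i ∀i, a PF.

1029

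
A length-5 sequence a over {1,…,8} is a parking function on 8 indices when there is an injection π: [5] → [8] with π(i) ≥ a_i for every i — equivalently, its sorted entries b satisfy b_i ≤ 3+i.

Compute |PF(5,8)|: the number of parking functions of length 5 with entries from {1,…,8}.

Count = (8+1−5)·(8+1)^{5−1} = 4×6561 = 26244 (Konheim–Weiss)
One tuple (6,4,7,4,5) → sorted (4,4,5,6,7): b_i ≤ 3+i ∀i, a PF.

26244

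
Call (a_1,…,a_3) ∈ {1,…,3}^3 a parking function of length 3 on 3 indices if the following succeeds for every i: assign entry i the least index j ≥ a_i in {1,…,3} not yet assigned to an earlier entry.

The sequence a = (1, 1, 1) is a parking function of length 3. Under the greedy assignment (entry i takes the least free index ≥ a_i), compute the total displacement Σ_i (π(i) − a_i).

3

Σπ = 3·4/2 = 6 (π permutes [3]); Σa = 1+1+1 = 3; disp = 6−3 = 3.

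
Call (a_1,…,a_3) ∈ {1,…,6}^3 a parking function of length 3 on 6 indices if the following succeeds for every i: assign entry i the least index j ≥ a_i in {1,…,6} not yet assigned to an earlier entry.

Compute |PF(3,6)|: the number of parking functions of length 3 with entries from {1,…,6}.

|PF(3,6)| = (6+1−3)·(6+1)^{3−1} = 4×49 = 196 (Konheim–Weiss)
One tuple (2,2,1) → sorted (1,2,2): b_i ≤ 3+i ∀i, a PF.

196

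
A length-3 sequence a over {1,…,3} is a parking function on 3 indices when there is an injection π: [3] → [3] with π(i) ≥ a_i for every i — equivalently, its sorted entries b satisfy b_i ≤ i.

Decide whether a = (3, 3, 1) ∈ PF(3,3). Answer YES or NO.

NO

Order a: b = (1, 3, 3).
  b_1=1 ≤ 1
  b_2=3 > 2
  fails at i=2 ⇒ NO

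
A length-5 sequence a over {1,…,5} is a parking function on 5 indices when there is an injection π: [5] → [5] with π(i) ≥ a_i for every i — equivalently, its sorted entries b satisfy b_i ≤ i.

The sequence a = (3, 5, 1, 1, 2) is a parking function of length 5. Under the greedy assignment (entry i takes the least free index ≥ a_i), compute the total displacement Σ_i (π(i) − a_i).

Σπ = 15 ({1..5} each once); Σa = 3+5+1+1+2 = 12; disp = 15−12 = 3.

3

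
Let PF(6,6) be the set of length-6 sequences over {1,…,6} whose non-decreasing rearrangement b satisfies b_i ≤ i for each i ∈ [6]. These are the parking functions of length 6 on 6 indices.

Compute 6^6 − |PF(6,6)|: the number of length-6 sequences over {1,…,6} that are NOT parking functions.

29849

Count = (6+1−6)·(6+1)^{6−1} = 1×16807 = 16807 [KW]
Example (2,4,6,6,4,4) → sorted (2,4,4,4,6,6): b_1=2>1, not a PF.
Total 46656; non-PF = 46656−16807 = 29849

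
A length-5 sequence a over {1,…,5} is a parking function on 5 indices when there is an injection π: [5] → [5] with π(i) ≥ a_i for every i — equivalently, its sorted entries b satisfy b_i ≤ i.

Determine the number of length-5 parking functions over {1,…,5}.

|PF(5,5)| = (5+1−5)·(5+1)^{5−1} = 1×1296 = 1296 [KW]
Example (1,2,4,3,2) → sorted (1,2,2,3,4): b_i ≤ i ∀i, a PF.

1296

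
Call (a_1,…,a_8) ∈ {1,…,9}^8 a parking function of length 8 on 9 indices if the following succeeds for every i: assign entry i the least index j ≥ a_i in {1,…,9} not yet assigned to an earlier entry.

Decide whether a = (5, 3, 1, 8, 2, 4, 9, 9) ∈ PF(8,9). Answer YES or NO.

Sorted: b = (1, 2, 3, 4, 5, 8, 9, 9).
  b_1=1 ≤ 2
  b_2=2 ≤ 3
  b_3=3 ≤ 4
  b_4=4 ≤ 5
  b_5=5 ≤ 6
  b_6=8 > 7
  fails at i=6 ⇒ NO

NO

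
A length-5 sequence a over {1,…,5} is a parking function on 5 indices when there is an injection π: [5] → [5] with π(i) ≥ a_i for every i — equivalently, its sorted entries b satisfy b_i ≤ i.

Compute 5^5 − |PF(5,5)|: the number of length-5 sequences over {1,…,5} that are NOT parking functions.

#PF = 1·6^4 = 1·1296 = 1296 (Pollak)
One tuple (3,5,5,5,4) → sorted (3,4,5,5,5): b_1=3>1, not a PF.
5^5 − 1296 = 3125 − 1296 = 1829

1829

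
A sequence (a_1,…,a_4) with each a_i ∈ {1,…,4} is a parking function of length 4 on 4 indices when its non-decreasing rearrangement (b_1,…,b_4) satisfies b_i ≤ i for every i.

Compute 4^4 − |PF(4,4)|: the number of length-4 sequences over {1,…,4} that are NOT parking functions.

#PF = 1·5^3 = 1×125 = 125 [KW]
One tuple (4,4,1,4) → sorted (1,4,4,4): b_2=4>2, not a PF.
Total 256; non-PF = 256−125 = 131

131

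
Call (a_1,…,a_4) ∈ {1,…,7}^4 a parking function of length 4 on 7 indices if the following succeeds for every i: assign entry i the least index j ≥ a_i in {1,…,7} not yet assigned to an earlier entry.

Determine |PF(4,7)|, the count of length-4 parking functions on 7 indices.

2048

|PF(4,7)| = (7−4+1)·(7+1)^(4−1) = 4×512 = 2048 (Konheim–Weiss)
Example (7,5,5,2) → sorted (2,5,5,7): b_i ≤ 3+i ∀i, a PF.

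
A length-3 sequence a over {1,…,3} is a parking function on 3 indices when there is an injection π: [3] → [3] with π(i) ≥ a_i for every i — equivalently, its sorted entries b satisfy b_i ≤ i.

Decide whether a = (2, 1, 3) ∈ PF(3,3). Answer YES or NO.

YES

Order a: b = (1, 2, 3).
  b_1=1 ≤ 1
  b_2=2 ≤ 2
  b_3=3 ≤ 3
All bounds hold ⇒ YES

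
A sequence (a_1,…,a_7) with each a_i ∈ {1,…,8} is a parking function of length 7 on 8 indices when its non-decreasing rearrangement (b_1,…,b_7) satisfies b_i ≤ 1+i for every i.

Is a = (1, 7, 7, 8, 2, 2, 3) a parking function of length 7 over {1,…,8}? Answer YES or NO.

Rearranged: b = (1, 2, 2, 3, 7, 7, 8).
  b_1=1 ≤ 2
  b_2=2 ≤ 3
  b_3=2 ≤ 4
  b_4=3 ≤ 5
  b_5=7 > 6
  fails at i=5 ⇒ NO

NO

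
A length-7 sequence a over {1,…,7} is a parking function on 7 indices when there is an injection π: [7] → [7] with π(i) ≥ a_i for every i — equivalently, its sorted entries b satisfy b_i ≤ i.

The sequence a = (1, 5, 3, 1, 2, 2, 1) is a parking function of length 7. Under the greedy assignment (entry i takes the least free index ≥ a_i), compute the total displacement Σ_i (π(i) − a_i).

13

Σπ(i) = 1+…+7 = 28; Σa = 1+5+3+1+2+2+1 = 15; disp = 28−15 = 13.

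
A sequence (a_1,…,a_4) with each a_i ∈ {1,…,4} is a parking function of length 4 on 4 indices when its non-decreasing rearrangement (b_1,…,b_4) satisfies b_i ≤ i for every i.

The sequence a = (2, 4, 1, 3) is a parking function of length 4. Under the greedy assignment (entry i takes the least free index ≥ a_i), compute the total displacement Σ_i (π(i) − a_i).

Σπ(i) = 1+…+4 = 10; Σa = 2+4+1+3 = 10; disp = 10−10 = 0.

0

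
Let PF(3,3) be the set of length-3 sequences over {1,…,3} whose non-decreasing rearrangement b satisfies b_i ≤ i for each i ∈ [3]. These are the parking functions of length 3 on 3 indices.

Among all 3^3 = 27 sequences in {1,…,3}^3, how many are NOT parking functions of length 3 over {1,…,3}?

|PF| = (3−3+1)·(3+1)^(3−1) = 1 · 16 = 16 (Konheim–Weiss)
One tuple (3,2,3) → sorted (2,3,3): b_1=2>1, not a PF.
So 27 − 16 = 11 fail.

11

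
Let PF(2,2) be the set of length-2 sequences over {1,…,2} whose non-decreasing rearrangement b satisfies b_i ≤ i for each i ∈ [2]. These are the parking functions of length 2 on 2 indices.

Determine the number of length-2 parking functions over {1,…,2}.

3

Count = (3−2)·3^(2−1) = 1×3 = 3 (Konheim–Weiss)
E.g. (1,1) → sorted (1,1): b_i ≤ i ∀i, a PF.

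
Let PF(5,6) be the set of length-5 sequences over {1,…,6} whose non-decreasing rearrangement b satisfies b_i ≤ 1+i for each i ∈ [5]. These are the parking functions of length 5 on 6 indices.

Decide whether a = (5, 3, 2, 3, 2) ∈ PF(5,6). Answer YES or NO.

YES

Rearranged: b = (2, 2, 3, 3, 5).
  b_1=2 ≤ 2
  b_2=2 ≤ 3
  b_3=3 ≤ 4
  b_4=3 ≤ 5
  b_5=5 ≤ 6
All bounds hold ⇒ YES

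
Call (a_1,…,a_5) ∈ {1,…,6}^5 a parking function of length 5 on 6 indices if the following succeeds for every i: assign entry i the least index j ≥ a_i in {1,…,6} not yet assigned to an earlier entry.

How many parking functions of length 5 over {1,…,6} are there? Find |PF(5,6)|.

4802

Count = (7−5)·7^(5−1) = 2×2401 = 4802
One tuple (2,1,2,1,3) → sorted (1,1,2,2,3): b_i ≤ 1+i ∀i, a PF.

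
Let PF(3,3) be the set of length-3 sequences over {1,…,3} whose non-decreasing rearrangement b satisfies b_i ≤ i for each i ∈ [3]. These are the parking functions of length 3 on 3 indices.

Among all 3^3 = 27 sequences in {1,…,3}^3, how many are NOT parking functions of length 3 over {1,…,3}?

11

Count = (3+1−3)·(3+1)^{3−1} = 1×16 = 16
Example (3,3,2) → sorted (2,3,3): b_1=2>1, not a PF.
So 27 − 16 = 11 fail.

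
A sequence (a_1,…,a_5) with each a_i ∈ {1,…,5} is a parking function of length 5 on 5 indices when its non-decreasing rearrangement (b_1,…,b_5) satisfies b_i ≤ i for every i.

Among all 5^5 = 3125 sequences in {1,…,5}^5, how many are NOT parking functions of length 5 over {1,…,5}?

|PF| = (6−5)·6^(5−1) = 1·1296 = 1296 (Konheim–Weiss)
One tuple (2,5,3,4,4) → sorted (2,3,4,4,5): b_1=2>1, not a PF.
So 3125 − 1296 = 1829 fail.

1829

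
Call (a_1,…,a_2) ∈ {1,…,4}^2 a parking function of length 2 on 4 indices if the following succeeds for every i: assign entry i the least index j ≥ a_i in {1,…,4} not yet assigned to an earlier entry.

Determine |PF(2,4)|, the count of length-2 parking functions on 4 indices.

15

#PF = (4+1−2)·(4+1)^{2−1} = 3×5 = 15
E.g. (1,1) → sorted (1,1): b_i ≤ 2+i ∀i, a PF.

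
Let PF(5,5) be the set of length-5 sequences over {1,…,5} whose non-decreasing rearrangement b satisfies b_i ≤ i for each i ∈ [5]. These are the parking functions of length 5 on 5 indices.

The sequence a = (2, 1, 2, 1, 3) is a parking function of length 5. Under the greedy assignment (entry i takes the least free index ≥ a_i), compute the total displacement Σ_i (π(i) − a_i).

Σπ(i) = 1+…+5 = 15; Σa = 2+1+2+1+3 = 9; disp = 15−9 = 6.

6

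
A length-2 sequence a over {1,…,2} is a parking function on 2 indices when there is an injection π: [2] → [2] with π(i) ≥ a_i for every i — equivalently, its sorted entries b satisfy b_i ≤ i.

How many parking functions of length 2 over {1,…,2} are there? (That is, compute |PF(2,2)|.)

3

#PF = (3−2)·3^(2−1) = 1·3 = 3 (Konheim–Weiss)
Check (1,2) → sorted (1,2): b_i ≤ i ∀i, a PF.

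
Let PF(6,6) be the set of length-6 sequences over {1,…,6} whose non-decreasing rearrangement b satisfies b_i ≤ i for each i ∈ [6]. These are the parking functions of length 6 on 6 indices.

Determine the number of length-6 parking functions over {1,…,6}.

16807

|PF(6,6)| = 1·7^5 = 1 · 16807 = 16807 (Pollak)
One tuple (1,4,2,1,4,5) → sorted (1,1,2,4,4,5): b_i ≤ i ∀i, a PF.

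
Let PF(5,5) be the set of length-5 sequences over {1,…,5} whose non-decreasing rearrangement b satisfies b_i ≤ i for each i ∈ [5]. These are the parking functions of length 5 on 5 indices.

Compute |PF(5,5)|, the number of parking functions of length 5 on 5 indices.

1296

|PF(5,5)| = (5+1−5)·(5+1)^{5−1} = 1×1296 = 1296 (Pollak)
E.g. (2,4,1,5,3) → sorted (1,2,3,4,5): b_i ≤ i ∀i, a PF.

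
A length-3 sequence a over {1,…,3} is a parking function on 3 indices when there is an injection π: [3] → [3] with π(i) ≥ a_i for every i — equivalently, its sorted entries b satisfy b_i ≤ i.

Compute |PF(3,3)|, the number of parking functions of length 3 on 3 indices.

16

|PF| = (4−3)·4^(3−1) = 1·16 = 16
Check (2,3,1) → sorted (1,2,3): b_i ≤ i ∀i, a PF.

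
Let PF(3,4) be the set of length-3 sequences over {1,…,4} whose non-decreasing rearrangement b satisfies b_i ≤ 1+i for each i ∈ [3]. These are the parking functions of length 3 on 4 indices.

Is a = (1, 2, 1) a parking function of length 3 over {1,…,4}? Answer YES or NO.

YES

Order a: b = (1, 1, 2).
  b_1=1 ≤ 2
  b_2=1 ≤ 3
  b_3=2 ≤ 4
All bounds hold ⇒ YES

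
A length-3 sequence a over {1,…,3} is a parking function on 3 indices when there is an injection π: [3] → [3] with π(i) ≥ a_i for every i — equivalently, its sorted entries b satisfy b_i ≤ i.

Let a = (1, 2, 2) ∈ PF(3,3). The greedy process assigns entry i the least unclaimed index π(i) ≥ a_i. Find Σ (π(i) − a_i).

1

Σπ = 3·4/2 = 6 (π permutes [3]); Σa = 1+2+2 = 5; disp = 6−5 = 1.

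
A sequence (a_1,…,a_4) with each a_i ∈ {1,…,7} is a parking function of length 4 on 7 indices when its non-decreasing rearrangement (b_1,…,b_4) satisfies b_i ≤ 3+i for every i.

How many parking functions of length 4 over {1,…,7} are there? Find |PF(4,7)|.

#PF = 4·8^3 = 4×512 = 2048 (Pollak)
Check (4,4,5,2) → sorted (2,4,4,5): b_i ≤ 3+i ∀i, a PF.

2048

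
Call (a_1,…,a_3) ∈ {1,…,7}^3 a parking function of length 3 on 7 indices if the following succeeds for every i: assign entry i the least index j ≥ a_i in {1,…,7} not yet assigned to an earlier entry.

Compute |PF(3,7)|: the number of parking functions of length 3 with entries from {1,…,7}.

320

|PF(3,7)| = (7+1−3)·(7+1)^{3−1} = 5×64 = 320 [KW]
Example (5,3,4) → sorted (3,4,5): b_i ≤ 4+i ∀i, a PF.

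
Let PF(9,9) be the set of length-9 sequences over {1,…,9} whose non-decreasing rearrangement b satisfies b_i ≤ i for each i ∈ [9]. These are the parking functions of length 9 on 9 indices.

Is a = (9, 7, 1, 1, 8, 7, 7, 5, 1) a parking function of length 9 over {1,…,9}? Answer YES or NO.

NO

Rearranged: b = (1, 1, 1, 5, 7, 7, 7, 8, 9).
  b_1=1 ≤ 1
  b_2=1 ≤ 2
  b_3=1 ≤ 3
  b_4=5 > 4
  fails at i=4 ⇒ NO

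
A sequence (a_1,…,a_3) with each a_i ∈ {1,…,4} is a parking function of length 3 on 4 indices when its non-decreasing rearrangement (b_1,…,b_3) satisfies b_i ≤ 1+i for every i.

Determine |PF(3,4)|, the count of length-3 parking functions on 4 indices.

|PF| = (4−3+1)·(4+1)^(3−1) = 2×25 = 50 [KW]
Example (4,2,2) → sorted (2,2,4): b_i ≤ 1+i ∀i, a PF.

50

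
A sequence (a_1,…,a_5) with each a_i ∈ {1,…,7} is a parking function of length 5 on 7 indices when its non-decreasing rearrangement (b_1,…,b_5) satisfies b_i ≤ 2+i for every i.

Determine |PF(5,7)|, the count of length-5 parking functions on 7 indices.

|PF| = (8−5)·8^(5−1) = 3 · 4096 = 12288
Example (3,3,3,1,5) → sorted (1,3,3,3,5): b_i ≤ 2+i ∀i, a PF.

12288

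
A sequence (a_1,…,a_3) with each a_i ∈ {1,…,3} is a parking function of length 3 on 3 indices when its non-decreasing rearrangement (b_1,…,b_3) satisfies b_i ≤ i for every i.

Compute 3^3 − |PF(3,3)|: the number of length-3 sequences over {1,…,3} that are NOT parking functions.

11

Count = 1·4^2 = 1 · 16 = 16 (Konheim–Weiss)
One tuple (3,3,3) → sorted (3,3,3): b_1=3>1, not a PF.
So 27 − 16 = 11 fail.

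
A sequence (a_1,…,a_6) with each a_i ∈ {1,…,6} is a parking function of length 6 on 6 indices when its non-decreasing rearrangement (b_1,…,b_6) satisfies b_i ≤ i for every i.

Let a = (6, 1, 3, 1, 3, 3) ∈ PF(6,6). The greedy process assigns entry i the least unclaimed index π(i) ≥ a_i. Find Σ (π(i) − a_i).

Σπ(i) = 1+…+6 = 21; Σa = 6+1+3+1+3+3 = 17; disp = 21−17 = 4.

4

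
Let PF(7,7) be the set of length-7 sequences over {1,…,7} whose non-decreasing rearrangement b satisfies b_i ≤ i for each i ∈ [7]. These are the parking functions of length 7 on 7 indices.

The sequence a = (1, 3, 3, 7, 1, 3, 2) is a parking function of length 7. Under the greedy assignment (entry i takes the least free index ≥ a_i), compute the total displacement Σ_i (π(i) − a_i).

Σπ = 28 ({1..7} each once); Σa = 1+3+3+7+1+3+2 = 20; disp = 28−20 = 8.

8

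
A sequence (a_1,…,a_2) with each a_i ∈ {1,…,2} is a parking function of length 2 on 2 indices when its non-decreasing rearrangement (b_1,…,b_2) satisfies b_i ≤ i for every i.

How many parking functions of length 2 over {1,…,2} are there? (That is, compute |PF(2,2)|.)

Count = (3−2)·3^(2−1) = 1·3 = 3 [KW]
One tuple (1,2) → sorted (1,2): b_i ≤ i ∀i, a PF.

3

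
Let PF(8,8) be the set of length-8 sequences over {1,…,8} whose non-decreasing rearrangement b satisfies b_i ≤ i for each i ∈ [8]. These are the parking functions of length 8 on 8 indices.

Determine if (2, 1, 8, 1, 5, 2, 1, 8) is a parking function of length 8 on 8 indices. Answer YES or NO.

NO

Order a: b = (1, 1, 1, 2, 2, 5, 8, 8).
  b_1=1 ≤ 1
  b_2=1 ≤ 2
  b_3=1 ≤ 3
  b_4=2 ≤ 4
  b_5=2 ≤ 5
  b_6=5 ≤ 6
  b_7=8 > 7
  fails at i=7 ⇒ NO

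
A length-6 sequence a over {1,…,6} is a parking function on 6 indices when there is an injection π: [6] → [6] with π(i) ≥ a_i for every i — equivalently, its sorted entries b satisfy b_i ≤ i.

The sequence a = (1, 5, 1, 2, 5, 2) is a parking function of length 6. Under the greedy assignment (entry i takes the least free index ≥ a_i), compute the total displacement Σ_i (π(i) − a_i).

Σπ = 21 ({1..6} each once); Σa = 1+5+1+2+5+2 = 16; disp = 21−16 = 5.

5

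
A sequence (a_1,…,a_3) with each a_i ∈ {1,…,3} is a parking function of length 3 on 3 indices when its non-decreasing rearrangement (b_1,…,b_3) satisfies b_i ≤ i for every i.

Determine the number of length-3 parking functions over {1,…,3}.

16

#PF = (3−3+1)·(3+1)^(3−1) = 1 · 16 = 16
Example (2,1,3) → sorted (1,2,3): b_i ≤ i ∀i, a PF.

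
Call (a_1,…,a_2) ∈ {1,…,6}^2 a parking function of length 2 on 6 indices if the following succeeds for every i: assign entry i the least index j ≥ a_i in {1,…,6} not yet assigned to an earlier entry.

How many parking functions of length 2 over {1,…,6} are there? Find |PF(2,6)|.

Count = (6−2+1)·(6+1)^(2−1) = 5 · 7 = 35 (Pollak)
E.g. (3,5) → sorted (3,5): b_i ≤ 4+i ∀i, a PF.

35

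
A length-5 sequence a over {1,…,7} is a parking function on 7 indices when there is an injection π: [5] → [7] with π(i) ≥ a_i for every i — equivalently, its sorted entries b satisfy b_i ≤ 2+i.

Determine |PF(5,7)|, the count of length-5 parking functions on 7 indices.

12288

|PF| = (7+1−5)·(7+1)^{5−1} = 3·4096 = 12288
E.g. (3,6,1,2,5) → sorted (1,2,3,5,6): b_i ≤ 2+i ∀i, a PF.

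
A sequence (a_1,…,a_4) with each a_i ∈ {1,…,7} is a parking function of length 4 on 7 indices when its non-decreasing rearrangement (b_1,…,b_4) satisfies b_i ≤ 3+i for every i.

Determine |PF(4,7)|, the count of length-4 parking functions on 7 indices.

Count = 4·8^3 = 4·512 = 2048 (Pollak)
Check (4,1,5,7) → sorted (1,4,5,7): b_i ≤ 3+i ∀i, a PF.

2048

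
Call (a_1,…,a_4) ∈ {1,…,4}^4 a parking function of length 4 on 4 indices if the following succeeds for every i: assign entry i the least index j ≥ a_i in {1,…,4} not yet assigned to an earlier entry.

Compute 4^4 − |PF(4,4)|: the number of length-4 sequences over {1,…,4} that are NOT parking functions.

|PF(4,4)| = (4−4+1)·(4+1)^(4−1) = 1 · 125 = 125 [KW]
One tuple (4,4,4,2) → sorted (2,4,4,4): b_1=2>1, not a PF.
4^4 − 125 = 256 − 125 = 131

131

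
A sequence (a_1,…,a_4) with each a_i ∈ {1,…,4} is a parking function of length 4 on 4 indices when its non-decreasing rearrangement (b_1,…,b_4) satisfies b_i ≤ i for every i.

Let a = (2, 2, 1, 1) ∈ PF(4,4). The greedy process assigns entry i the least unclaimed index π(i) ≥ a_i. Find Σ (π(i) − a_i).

4

Σπ = 4·5/2 = 10 (π permutes [4]); Σa = 2+2+1+1 = 6; disp = 10−6 = 4.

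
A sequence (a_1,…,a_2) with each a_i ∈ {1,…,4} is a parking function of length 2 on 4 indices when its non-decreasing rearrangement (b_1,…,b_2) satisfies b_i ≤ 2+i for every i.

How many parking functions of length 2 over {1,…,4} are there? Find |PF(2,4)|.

|PF| = (4+1−2)·(4+1)^{2−1} = 3×5 = 15 [KW]
E.g. (2,3) → sorted (2,3): b_i ≤ 2+i ∀i, a PF.

15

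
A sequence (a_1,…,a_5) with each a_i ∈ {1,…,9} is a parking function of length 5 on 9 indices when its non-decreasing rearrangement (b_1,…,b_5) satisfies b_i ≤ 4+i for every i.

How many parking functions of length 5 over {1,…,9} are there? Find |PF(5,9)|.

50000

#PF = 5·10^4 = 5 · 10000 = 50000 [KW]
Example (9,4,3,4,8) → sorted (3,4,4,8,9): b_i ≤ 4+i ∀i, a PF.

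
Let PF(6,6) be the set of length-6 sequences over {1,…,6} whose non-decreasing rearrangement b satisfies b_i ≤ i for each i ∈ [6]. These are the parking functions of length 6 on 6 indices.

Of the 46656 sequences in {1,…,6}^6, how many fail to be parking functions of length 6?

#PF = (6+1−6)·(6+1)^{6−1} = 1×16807 = 16807 (Konheim–Weiss)
E.g. (3,3,5,3,6,3) → sorted (3,3,3,3,5,6): b_1=3>1, not a PF.
6^6 − 16807 = 46656 − 16807 = 29849

29849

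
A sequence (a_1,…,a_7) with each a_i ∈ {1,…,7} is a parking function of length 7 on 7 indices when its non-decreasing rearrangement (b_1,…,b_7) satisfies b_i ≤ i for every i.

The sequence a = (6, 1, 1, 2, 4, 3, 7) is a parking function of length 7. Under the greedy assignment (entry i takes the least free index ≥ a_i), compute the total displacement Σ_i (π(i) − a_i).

Σπ = 7·8/2 = 28 (π permutes [7]); Σa = 6+1+1+2+4+3+7 = 24; disp = 28−24 = 4.

4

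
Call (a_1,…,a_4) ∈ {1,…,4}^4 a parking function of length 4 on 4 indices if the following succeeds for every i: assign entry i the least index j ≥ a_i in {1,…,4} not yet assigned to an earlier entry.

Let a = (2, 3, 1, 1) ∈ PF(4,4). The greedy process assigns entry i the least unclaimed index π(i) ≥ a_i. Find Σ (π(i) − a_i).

Σπ = 4·5/2 = 10 (π permutes [4]); Σa = 2+3+1+1 = 7; disp = 10−7 = 3.

3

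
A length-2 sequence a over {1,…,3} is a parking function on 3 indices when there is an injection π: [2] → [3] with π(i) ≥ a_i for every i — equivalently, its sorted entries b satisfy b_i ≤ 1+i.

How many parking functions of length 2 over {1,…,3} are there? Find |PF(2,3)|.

8

|PF| = (3+1−2)·(3+1)^{2−1} = 2·4 = 8 [KW]
One tuple (2,2) → sorted (2,2): b_i ≤ 1+i ∀i, a PF.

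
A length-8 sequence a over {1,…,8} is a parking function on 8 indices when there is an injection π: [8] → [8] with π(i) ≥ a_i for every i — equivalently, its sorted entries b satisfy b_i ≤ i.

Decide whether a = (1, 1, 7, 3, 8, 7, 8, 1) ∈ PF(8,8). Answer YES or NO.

NO

Sorted: b = (1, 1, 1, 3, 7, 7, 8, 8).
  b_1=1 ≤ 1
  b_2=1 ≤ 2
  b_3=1 ≤ 3
  b_4=3 ≤ 4
  b_5=7 > 5
  fails at i=5 ⇒ NO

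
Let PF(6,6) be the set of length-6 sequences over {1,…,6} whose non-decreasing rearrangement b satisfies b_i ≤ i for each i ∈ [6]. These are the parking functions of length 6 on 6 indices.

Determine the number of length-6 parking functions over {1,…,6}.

16807

Count = (7−6)·7^(6−1) = 1·16807 = 16807 [KW]
One tuple (2,6,3,4,2,1) → sorted (1,2,2,3,4,6): b_i ≤ i ∀i, a PF.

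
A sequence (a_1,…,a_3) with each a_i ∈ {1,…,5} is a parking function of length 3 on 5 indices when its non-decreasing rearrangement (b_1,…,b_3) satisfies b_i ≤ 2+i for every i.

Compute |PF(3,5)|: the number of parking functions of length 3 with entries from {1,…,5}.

108

#PF = (5+1−3)·(5+1)^{3−1} = 3 · 36 = 108 (Konheim–Weiss)
E.g. (5,2,3) → sorted (2,3,5): b_i ≤ 2+i ∀i, a PF.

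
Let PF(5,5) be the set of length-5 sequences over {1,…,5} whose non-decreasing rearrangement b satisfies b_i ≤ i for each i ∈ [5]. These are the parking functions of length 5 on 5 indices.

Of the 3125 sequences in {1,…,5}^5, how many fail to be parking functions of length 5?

Count = 1·6^4 = 1·1296 = 1296 (Pollak)
Example (5,5,5,4,3) → sorted (3,4,5,5,5): b_1=3>1, not a PF.
Total 3125; non-PF = 3125−1296 = 1829

1829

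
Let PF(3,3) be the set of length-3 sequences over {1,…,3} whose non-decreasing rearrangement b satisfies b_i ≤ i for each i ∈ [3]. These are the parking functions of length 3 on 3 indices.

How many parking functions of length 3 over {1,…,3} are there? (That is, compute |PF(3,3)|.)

Count = (3−3+1)·(3+1)^(3−1) = 1 · 16 = 16
One tuple (2,2,1) → sorted (1,2,2): b_i ≤ i ∀i, a PF.

16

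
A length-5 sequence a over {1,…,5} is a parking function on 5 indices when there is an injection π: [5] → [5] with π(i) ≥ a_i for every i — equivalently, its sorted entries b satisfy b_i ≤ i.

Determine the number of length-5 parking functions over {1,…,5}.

#PF = (5+1−5)·(5+1)^{5−1} = 1×1296 = 1296 [KW]
E.g. (2,1,3,5,3) → sorted (1,2,3,3,5): b_i ≤ i ∀i, a PF.

1296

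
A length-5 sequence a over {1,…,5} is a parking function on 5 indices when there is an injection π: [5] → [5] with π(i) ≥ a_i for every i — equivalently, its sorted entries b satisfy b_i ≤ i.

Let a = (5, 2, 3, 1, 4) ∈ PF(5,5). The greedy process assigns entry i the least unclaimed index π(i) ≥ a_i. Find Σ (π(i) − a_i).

Σπ = 15 ({1..5} each once); Σa = 5+2+3+1+4 = 15; disp = 15−15 = 0.

0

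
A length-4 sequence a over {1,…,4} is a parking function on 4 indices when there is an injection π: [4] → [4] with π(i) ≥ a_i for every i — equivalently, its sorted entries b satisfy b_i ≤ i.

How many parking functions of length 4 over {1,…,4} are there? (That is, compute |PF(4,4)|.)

125

|PF| = (4−4+1)·(4+1)^(4−1) = 1·125 = 125
One tuple (4,1,3,2) → sorted (1,2,3,4): b_i ≤ i ∀i, a PF.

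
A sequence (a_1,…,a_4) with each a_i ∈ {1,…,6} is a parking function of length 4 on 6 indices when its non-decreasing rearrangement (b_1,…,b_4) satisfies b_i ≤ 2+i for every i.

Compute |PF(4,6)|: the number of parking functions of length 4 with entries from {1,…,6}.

1029

#PF = (6+1−4)·(6+1)^{4−1} = 3×343 = 1029 (Konheim–Weiss)
Check (6,2,3,5) → sorted (2,3,5,6): b_i ≤ 2+i ∀i, a PF.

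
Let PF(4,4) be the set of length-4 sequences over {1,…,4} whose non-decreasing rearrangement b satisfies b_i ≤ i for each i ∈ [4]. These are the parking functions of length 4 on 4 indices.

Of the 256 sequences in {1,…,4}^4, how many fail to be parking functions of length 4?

131

|PF(4,4)| = (4+1−4)·(4+1)^{4−1} = 1·125 = 125
Check (2,4,4,4) → sorted (2,4,4,4): b_1=2>1, not a PF.
Total 256; non-PF = 256−125 = 131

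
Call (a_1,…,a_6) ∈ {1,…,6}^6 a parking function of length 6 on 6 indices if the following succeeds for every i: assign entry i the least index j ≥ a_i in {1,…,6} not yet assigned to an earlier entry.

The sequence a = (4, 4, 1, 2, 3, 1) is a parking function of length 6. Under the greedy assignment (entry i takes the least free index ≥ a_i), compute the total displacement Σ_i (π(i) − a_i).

6

Σπ(i) = 1+…+6 = 21; Σa = 4+4+1+2+3+1 = 15; disp = 21−15 = 6.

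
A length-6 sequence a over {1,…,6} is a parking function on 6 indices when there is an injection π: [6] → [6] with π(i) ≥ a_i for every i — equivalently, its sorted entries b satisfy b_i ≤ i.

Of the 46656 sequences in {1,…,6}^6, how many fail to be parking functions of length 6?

29849

#PF = (6−6+1)·(6+1)^(6−1) = 1×16807 = 16807 [KW]
One tuple (4,4,4,5,4,4) → sorted (4,4,4,4,4,5): b_1=4>1, not a PF.
So 46656 − 16807 = 29849 fail.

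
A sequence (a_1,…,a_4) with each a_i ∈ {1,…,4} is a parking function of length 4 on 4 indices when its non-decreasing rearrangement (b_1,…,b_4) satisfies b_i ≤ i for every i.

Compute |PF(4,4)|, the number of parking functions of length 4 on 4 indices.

|PF(4,4)| = (5−4)·5^(4−1) = 1 · 125 = 125 [KW]
Example (1,3,1,2) → sorted (1,1,2,3): b_i ≤ i ∀i, a PF.

125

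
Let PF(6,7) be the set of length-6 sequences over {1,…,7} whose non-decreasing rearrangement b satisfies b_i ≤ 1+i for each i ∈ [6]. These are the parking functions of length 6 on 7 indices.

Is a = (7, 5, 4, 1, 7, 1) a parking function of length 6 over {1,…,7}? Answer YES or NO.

NO

Sorted: b = (1, 1, 4, 5, 7, 7).
  b_1=1 ≤ 2
  b_2=1 ≤ 3
  b_3=4 ≤ 4
  b_4=5 ≤ 5
  b_5=7 > 6
  fails at i=5 ⇒ NO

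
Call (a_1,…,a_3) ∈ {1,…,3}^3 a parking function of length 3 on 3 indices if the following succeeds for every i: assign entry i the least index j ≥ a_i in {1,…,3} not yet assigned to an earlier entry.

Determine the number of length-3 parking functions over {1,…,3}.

16

|PF| = 1·4^2 = 1 · 16 = 16
Example (2,3,1) → sorted (1,2,3): b_i ≤ i ∀i, a PF.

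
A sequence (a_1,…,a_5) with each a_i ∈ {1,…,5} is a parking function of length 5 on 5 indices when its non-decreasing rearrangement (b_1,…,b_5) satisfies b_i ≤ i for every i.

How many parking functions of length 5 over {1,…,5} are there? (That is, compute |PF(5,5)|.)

1296

#PF = (5−5+1)·(5+1)^(5−1) = 1×1296 = 1296 (Pollak)
Example (2,5,4,3,1) → sorted (1,2,3,4,5): b_i ≤ i ∀i, a PF.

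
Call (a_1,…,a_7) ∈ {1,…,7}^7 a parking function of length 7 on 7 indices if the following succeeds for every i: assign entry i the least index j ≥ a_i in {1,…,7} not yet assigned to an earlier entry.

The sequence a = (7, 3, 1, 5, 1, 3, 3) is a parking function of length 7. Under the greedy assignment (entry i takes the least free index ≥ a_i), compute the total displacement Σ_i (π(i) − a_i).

5

Σπ = 7·8/2 = 28 (π permutes [7]); Σa = 7+3+1+5+1+3+3 = 23; disp = 28−23 = 5.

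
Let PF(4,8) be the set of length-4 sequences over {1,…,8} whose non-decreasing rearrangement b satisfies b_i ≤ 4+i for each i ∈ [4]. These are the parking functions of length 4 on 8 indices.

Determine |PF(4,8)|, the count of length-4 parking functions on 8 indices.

3645

#PF = 5·9^3 = 5 · 729 = 3645 (Konheim–Weiss)
Check (1,3,6,8) → sorted (1,3,6,8): b_i ≤ 4+i ∀i, a PF.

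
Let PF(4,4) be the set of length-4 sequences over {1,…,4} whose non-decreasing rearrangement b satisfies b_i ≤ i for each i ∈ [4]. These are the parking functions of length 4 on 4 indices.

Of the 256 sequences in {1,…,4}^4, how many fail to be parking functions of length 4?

#PF = (5−4)·5^(4−1) = 1·125 = 125
Check (2,4,2,4) → sorted (2,2,4,4): b_1=2>1, not a PF.
Total 256; non-PF = 256−125 = 131

131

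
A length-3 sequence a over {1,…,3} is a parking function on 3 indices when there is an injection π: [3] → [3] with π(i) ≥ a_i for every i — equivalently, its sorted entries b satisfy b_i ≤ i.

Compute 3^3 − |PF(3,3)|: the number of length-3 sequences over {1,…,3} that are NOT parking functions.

11

|PF| = (4−3)·4^(3−1) = 1×16 = 16
One tuple (3,2,3) → sorted (2,3,3): b_1=2>1, not a PF.
3^3 − 16 = 27 − 16 = 11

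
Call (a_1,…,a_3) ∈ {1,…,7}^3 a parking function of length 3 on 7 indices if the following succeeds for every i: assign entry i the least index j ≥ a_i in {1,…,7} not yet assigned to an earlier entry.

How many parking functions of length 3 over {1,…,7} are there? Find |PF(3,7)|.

|PF| = 5·8^2 = 5·64 = 320 (Konheim–Weiss)
E.g. (3,2,7) → sorted (2,3,7): b_i ≤ 4+i ∀i, a PF.

320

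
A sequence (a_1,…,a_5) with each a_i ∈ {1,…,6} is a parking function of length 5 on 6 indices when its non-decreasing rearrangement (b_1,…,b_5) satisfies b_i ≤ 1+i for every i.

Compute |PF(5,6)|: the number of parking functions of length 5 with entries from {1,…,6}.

4802

|PF| = 2·7^4 = 2×2401 = 4802 [KW]
E.g. (4,4,3,4,2) → sorted (2,3,4,4,4): b_i ≤ 1+i ∀i, a PF.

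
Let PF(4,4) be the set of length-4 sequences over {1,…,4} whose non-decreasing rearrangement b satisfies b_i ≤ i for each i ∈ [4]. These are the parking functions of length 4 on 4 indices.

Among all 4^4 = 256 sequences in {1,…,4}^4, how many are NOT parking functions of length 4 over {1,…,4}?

131

|PF| = (4+1−4)·(4+1)^{4−1} = 1×125 = 125 (Konheim–Weiss)
E.g. (3,2,4,2) → sorted (2,2,3,4): b_1=2>1, not a PF.
So 256 − 125 = 131 fail.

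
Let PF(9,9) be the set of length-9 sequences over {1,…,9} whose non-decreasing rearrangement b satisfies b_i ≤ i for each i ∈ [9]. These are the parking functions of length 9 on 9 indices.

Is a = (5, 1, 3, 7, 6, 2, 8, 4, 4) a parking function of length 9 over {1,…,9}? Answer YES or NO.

Rearranged: b = (1, 2, 3, 4, 4, 5, 6, 7, 8).
  b_1=1 ≤ 1
  b_2=2 ≤ 2
  b_3=3 ≤ 3
  b_4=4 ≤ 4
  b_5=4 ≤ 5
  b_6=5 ≤ 6
  b_7=6 ≤ 7
  b_8=7 ≤ 8
  b_9=8 ≤ 9
All bounds hold ⇒ YES

YES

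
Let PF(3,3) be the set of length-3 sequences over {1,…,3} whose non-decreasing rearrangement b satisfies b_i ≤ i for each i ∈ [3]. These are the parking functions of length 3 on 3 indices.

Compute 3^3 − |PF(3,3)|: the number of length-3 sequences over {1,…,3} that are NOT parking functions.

Count = (3+1−3)·(3+1)^{3−1} = 1 · 16 = 16 (Konheim–Weiss)
Example (3,3,1) → sorted (1,3,3): b_2=3>2, not a PF.
So 27 − 16 = 11 fail.

11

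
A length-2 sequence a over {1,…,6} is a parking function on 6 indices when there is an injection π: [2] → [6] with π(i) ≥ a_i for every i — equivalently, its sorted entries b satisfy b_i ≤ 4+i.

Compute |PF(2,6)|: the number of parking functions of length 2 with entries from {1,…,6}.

35

Count = 5·7^1 = 5·7 = 35 (Pollak)
Check (2,1) → sorted (1,2): b_i ≤ 4+i ∀i, a PF.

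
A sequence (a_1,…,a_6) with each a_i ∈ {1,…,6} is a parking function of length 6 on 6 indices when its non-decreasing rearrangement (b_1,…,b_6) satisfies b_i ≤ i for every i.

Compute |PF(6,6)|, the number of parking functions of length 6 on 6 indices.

Count = (6+1−6)·(6+1)^{6−1} = 1·16807 = 16807 [KW]
Example (1,5,3,4,1,4) → sorted (1,1,3,4,4,5): b_i ≤ i ∀i, a PF.

16807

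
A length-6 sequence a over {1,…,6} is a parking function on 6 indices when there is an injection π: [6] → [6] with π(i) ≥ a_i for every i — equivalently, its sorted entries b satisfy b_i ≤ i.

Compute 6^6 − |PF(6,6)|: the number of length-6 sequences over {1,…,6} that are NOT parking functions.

29849

|PF(6,6)| = 1·7^5 = 1 · 16807 = 16807 (Pollak)
Example (3,4,4,5,6,3) → sorted (3,3,4,4,5,6): b_1=3>1, not a PF.
Total 46656; non-PF = 46656−16807 = 29849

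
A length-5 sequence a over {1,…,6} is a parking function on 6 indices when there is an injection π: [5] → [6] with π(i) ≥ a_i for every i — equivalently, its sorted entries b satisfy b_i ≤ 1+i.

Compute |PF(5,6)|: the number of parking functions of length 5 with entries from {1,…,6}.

4802

|PF| = (6−5+1)·(6+1)^(5−1) = 2 · 2401 = 4802 (Konheim–Weiss)
Example (4,2,3,4,4) → sorted (2,3,4,4,4): b_i ≤ 1+i ∀i, a PF.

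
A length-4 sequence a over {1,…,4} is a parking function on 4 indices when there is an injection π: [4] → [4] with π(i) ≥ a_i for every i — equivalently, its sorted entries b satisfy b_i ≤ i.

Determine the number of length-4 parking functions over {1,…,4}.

125

Count = (5−4)·5^(4−1) = 1·125 = 125 (Pollak)
Check (3,1,3,2) → sorted (1,2,3,3): b_i ≤ i ∀i, a PF.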